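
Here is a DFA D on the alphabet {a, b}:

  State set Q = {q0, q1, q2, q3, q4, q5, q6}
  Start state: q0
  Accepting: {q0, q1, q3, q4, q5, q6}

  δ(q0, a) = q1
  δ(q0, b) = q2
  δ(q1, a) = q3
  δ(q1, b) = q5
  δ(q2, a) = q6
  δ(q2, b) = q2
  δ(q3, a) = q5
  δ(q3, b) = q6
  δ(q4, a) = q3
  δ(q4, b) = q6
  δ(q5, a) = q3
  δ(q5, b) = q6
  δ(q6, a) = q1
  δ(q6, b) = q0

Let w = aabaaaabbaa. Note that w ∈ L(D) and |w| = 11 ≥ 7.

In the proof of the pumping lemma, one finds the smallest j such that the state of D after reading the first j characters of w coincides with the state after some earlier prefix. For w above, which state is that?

Run of D on w = a a b a a a a b b a a:
  step 0: q0  (start)
  step 1: q1  (read a: q0→q1)
  step 2: q3  (read a: q1→q3)
  step 3: q6  (read b: q3→q6)
  step 4: q1  (read a: q6→q1)   ← first repeat (q1 seen earlier)
  step 5: q3  (read a: q1→q3)
  step 6: q5  (read a: q3→q5)
  step 7: q3  (read a: q5→q3)
  step 8: q6  (read b: q3→q6)
  step 9: q0  (read b: q6→q0)
  step 10: q1  (read a: q0→q1)
  step 11: q3  (read a: q1→q3)

The earliest repeat is at step j = 4: D is in q1, which it already visited at step i = 1.

q1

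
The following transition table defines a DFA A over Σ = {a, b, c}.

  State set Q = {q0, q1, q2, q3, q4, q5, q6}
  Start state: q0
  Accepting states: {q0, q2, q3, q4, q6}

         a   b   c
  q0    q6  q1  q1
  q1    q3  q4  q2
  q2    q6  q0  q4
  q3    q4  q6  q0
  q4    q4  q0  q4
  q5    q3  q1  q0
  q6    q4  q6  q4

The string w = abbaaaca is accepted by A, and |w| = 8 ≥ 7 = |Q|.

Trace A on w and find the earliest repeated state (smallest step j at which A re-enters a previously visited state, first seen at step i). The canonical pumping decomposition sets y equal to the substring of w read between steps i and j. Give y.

b

State sequence: q0 -a-> q6 -b-> q6 -b-> q6 -a-> q4 -a-> q4 -a-> q4 -c-> q4 -a-> q4
First repeat at step 2: q6 was already visited.

So i = 1, j = 2, giving x = w[0:1] = a, y = w[1:2] = b, z = w[2:8] = baaaca.
Check: |xy| = 2 ≤ 7 and |y| = 1 ≥ 1. Reading y takes A from q6 back to q6, so every xyⁱz is accepted.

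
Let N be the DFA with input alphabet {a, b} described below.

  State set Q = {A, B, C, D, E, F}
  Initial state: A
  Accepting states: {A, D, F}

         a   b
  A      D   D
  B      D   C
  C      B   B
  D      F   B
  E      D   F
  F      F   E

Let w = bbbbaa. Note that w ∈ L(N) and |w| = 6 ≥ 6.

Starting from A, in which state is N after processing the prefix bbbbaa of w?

Run of N on the first 6 characters of w = b b b b a a:
  step 0: A  (start)
  step 1: D  (read b: A→D)
  step 2: B  (read b: D→B)
  step 3: C  (read b: B→C)
  step 4: B  (read b: C→B)
  step 5: D  (read a: B→D)
  step 6: F  (read a: D→F)

After reading 6 characters, N is in state F.

F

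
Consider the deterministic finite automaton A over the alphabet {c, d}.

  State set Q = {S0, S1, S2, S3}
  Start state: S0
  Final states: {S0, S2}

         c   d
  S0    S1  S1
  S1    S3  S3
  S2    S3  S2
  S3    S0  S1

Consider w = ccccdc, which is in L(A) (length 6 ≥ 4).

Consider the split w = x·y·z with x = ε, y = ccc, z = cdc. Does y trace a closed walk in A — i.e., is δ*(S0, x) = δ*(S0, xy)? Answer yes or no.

yes

Run of A on the first 3 characters of w = c c c:
  step 0: S0  (start)
  step 1: S1  (read c: S0→S1)
  step 2: S3  (read c: S1→S3)
  step 3: S0  (read c: S3→S0)

After x (step 0): S0. After xy (step 3): S0.
They match, so y = ccc drives A around a cycle from S0 back to itself; pumping y any number of times keeps A in S0 before reading z, and xyⁱz ∈ L(A) for every i ≥ 0.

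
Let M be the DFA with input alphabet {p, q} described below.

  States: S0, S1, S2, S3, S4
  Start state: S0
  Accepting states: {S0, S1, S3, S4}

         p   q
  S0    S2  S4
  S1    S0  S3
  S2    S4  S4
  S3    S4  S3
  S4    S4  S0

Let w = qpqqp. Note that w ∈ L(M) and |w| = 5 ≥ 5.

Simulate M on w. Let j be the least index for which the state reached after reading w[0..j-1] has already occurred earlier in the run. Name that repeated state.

Run of M on w = q p q q p:
  step 0: S0  (start)
  step 1: S4  (read q: S0→S4)
  step 2: S4  (read p: S4→S4)   ← first repeat (S4 seen earlier)
  step 3: S0  (read q: S4→S0)
  step 4: S4  (read q: S0→S4)
  step 5: S4  (read p: S4→S4)

The earliest repeat is at step j = 2: M is in S4, which it already visited at step i = 1.
With |Q| = 5, pigeonhole forces a state repeat no later than step 5; the substring read between the first and second visits to that state can be pumped.

S4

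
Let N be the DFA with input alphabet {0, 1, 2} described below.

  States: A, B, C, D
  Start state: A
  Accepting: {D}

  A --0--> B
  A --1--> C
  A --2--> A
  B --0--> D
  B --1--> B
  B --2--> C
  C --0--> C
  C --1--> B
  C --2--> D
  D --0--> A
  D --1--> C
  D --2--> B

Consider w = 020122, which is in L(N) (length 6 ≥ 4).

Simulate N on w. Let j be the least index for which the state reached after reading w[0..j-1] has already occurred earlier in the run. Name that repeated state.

C

State sequence: A -0-> B -2-> C -0-> C -1-> B -2-> C -2-> D
First repeat at step 3: C was already visited.

The earliest repeat is at step j = 3: N is in C, which it already visited at step i = 2.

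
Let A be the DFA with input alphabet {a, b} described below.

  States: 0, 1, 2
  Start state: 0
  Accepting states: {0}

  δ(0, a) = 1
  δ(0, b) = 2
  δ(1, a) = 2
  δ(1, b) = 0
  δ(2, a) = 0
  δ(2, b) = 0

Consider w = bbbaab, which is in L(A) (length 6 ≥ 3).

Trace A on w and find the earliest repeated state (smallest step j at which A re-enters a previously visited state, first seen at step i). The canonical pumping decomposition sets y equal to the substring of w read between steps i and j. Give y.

bb

State sequence: 0 -b-> 2 -b-> 0 -b-> 2 -a-> 0 -a-> 1 -b-> 0
First repeat at step 2: 0 was already visited.

So i = 0, j = 2, giving x = w[0:0] = ε, y = w[0:2] = bb, z = w[2:6] = baab.
Check: |xy| = 2 ≤ 3 and |y| = 2 ≥ 1. Reading y takes A from 0 back to 0, so every xyⁱz is accepted.
With |Q| = 3, pigeonhole forces a state repeat no later than step 3; the substring read between the first and second visits to that state can be pumped.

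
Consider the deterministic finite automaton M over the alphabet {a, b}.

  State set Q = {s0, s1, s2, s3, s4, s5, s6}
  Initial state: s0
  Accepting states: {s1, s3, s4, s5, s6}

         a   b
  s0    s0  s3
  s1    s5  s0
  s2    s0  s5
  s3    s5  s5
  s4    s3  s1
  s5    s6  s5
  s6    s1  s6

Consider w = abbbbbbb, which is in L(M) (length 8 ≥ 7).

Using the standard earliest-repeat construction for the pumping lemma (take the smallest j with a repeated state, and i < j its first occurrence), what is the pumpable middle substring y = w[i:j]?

a

Run of M on w = a b b b b b b b:
  step 0: s0  (start)
  step 1: s0  (read a: s0→s0)   ← first repeat (s0 seen earlier)
  step 2: s3  (read b: s0→s3)
  step 3: s5  (read b: s3→s5)
  step 4: s5  (read b: s5→s5)
  step 5: s5  (read b: s5→s5)
  step 6: s5  (read b: s5→s5)
  step 7: s5  (read b: s5→s5)
  step 8: s5  (read b: s5→s5)

So i = 0, j = 1, giving x = w[0:0] = ε, y = w[0:1] = a, z = w[1:8] = bbbbbbb.
Check: |xy| = 1 ≤ 7 and |y| = 1 ≥ 1. Reading y takes M from s0 back to s0, so every xyⁱz is accepted.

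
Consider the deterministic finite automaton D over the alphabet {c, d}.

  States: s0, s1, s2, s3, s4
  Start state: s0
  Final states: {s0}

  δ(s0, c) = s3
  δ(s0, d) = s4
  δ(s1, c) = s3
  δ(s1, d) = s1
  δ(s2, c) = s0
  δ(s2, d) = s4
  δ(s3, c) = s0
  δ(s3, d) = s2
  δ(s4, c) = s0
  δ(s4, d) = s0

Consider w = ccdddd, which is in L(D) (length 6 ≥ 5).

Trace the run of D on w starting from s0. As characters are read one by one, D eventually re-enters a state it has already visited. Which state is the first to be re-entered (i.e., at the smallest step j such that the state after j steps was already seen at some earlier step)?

s0

State sequence: s0 -c-> s3 -c-> s0 -d-> s4 -d-> s0 -d-> s4 -d-> s0
First repeat at step 2: s0 was already visited.

The earliest repeat is at step j = 2: D is in s0, which it already visited at step i = 0.
With |Q| = 5, pigeonhole forces a state repeat no later than step 5; the substring read between the first and second visits to that state can be pumped.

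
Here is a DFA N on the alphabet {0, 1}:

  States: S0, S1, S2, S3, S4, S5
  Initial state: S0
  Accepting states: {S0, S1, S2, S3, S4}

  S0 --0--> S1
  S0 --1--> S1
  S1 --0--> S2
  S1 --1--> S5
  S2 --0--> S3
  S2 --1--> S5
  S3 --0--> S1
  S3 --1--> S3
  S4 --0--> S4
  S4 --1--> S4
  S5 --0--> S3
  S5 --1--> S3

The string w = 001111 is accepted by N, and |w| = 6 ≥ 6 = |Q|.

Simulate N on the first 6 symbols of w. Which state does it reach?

State sequence: S0 -0-> S1 -0-> S2 -1-> S5 -1-> S3 -1-> S3 -1-> S3

After reading 6 characters, N is in state S3.

S3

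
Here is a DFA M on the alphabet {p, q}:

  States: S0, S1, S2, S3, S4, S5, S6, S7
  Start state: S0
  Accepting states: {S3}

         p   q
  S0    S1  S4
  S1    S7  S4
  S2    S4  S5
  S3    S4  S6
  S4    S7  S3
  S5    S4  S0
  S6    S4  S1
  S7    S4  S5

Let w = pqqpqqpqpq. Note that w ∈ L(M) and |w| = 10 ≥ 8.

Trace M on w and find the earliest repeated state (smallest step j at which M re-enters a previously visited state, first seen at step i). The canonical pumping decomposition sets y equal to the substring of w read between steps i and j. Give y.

Run of M on w = p q q p q q p q p q:
  step 0: S0  (start)
  step 1: S1  (read p: S0→S1)
  step 2: S4  (read q: S1→S4)
  step 3: S3  (read q: S4→S3)
  step 4: S4  (read p: S3→S4)   ← first repeat (S4 seen earlier)
  step 5: S3  (read q: S4→S3)
  step 6: S6  (read q: S3→S6)
  step 7: S4  (read p: S6→S4)
  step 8: S3  (read q: S4→S3)
  step 9: S4  (read p: S3→S4)
  step 10: S3  (read q: S4→S3)

So i = 2, j = 4, giving x = w[0:2] = pq, y = w[2:4] = qp, z = w[4:10] = qqpqpq.
Check: |xy| = 4 ≤ 8 and |y| = 2 ≥ 1. Reading y takes M from S4 back to S4, so every xyⁱz is accepted.

qp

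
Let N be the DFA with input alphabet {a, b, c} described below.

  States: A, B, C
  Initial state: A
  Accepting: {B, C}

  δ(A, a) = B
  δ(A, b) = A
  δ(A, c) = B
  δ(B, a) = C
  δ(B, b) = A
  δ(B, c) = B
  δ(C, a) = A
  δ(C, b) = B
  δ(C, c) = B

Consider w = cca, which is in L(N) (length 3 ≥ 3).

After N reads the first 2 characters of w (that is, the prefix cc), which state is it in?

State sequence: A -c-> B -c-> B

After reading 2 characters, N is in state B.
(This kind of state-tracing is the core of the pumping-lemma construction: with 3 states, pigeonhole forces a repeat within the first 3 steps.)

B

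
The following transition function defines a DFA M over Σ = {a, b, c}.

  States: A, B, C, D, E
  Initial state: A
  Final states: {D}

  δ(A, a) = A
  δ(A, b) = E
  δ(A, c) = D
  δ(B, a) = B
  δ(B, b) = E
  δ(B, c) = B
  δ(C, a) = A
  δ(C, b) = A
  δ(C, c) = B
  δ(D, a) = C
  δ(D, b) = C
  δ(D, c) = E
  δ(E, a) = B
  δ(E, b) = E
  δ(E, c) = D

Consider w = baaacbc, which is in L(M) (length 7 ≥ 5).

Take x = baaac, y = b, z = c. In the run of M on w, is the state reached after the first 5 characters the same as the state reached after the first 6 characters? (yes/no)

State sequence: A -b-> E -a-> B -a-> B -a-> B -c-> B -b-> E

After x (step 5): B. After xy (step 6): E.
They differ (B ≠ E), so y is not a cycle from the state after x; this split is not the one the pumping-lemma construction produces, and pumping y need not keep the string in L(M).

no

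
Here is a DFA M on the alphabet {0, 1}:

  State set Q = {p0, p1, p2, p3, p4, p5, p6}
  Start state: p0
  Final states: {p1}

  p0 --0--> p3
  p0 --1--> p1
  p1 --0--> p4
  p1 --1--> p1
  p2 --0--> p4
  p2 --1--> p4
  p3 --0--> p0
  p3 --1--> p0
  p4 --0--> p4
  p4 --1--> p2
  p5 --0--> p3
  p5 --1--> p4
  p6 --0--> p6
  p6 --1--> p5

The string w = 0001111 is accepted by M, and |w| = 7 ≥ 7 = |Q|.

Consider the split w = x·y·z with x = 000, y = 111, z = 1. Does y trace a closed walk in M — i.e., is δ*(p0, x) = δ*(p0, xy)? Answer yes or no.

State sequence: p0 -0-> p3 -0-> p0 -0-> p3 -1-> p0 -1-> p1 -1-> p1

After x (step 3): p3. After xy (step 6): p1.
They differ (p3 ≠ p1), so y is not a cycle from the state after x; this split is not the one the pumping-lemma construction produces, and pumping y need not keep the string in L(M).

no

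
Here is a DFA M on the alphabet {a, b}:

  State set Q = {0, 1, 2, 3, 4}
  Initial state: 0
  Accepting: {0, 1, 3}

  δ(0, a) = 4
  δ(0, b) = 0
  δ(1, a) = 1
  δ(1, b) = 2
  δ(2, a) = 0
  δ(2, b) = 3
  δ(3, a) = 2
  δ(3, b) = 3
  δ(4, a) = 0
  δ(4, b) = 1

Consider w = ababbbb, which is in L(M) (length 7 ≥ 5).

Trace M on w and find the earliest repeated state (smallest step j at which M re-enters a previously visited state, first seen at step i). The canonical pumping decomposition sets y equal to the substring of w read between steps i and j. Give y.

a

State sequence: 0 -a-> 4 -b-> 1 -a-> 1 -b-> 2 -b-> 3 -b-> 3 -b-> 3
First repeat at step 3: 1 was already visited.

So i = 2, j = 3, giving x = w[0:2] = ab, y = w[2:3] = a, z = w[3:7] = bbbb.
Check: |xy| = 3 ≤ 5 and |y| = 1 ≥ 1. Reading y takes M from 1 back to 1, so every xyⁱz is accepted.
Since M has 5 states, any run of length ≥ 5 visits 5+1 states, so by pigeonhole some state repeats within the first 5 steps — that repeat gives the pumpable loop.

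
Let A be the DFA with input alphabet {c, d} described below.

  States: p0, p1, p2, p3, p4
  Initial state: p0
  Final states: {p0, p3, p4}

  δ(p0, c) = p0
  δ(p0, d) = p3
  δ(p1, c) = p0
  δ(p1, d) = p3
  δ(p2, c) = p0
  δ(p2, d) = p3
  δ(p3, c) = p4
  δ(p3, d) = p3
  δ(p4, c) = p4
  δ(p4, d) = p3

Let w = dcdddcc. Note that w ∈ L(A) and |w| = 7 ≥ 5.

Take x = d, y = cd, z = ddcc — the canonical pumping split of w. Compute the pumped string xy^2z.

dcdcdddcc

xy^2z = d·cd·cd·ddcc = dcdcdddcc.
Reading y = cd takes A from p3 back to p3, so after x·y·y the machine is still in p3, and z then leads to the accepting state p4. Hence dcdcdddcc ∈ L(A).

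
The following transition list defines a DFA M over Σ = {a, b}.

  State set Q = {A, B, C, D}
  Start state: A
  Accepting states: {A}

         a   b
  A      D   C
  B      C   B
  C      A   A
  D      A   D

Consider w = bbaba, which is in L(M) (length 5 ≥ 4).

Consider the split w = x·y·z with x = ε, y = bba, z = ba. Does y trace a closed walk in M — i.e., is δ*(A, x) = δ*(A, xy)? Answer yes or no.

State sequence: A -b-> C -b-> A -a-> D

After x (step 0): A. After xy (step 3): D.
They differ (A ≠ D), so y is not a cycle from the state after x; this split is not the one the pumping-lemma construction produces, and pumping y need not keep the string in L(M).

no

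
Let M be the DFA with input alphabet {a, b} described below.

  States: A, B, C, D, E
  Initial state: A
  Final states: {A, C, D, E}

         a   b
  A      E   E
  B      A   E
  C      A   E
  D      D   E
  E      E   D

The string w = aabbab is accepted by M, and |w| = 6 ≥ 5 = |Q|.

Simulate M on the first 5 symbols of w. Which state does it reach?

E

State sequence: A -a-> E -a-> E -b-> D -b-> E -a-> E

After reading 5 characters, M is in state E.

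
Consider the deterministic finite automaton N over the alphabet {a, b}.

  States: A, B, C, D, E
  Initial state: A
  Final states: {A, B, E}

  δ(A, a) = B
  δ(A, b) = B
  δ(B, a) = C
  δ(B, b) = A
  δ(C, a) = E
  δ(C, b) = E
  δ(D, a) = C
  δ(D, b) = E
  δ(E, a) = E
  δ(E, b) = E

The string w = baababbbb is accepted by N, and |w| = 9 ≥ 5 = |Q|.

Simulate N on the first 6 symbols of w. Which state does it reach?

Run of N on the first 6 characters of w = b a a b a b:
  step 0: A  (start)
  step 1: B  (read b: A→B)
  step 2: C  (read a: B→C)
  step 3: E  (read a: C→E)
  step 4: E  (read b: E→E)
  step 5: E  (read a: E→E)
  step 6: E  (read b: E→E)

After reading 6 characters, N is in state E.

E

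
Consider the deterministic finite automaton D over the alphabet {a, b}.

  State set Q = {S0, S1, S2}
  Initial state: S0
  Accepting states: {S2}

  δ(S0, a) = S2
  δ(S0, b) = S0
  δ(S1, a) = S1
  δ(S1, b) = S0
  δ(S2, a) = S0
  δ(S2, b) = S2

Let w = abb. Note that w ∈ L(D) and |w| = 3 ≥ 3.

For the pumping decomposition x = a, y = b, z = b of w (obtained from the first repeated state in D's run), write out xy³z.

xy^3z = a·b·b·b·b = abbbb.
Reading y = b takes D from S2 back to S2, so after x·y·y·y the machine is still in S2, and z then leads to the accepting state S2. Hence abbbb ∈ L(D).

abbbb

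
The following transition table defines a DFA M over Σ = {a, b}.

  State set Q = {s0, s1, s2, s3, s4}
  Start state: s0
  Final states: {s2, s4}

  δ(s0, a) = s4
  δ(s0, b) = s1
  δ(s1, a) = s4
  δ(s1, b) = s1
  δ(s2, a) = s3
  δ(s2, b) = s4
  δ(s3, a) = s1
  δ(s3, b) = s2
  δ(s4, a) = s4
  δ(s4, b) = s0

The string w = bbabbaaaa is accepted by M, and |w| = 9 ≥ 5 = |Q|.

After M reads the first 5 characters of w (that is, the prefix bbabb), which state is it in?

Run of M on the first 5 characters of w = b b a b b:
  step 0: s0  (start)
  step 1: s1  (read b: s0→s1)
  step 2: s1  (read b: s1→s1)
  step 3: s4  (read a: s1→s4)
  step 4: s0  (read b: s4→s0)
  step 5: s1  (read b: s0→s1)

After reading 5 characters, M is in state s1.
(This kind of state-tracing is the core of the pumping-lemma construction: with 5 states, pigeonhole forces a repeat within the first 5 steps.)

s1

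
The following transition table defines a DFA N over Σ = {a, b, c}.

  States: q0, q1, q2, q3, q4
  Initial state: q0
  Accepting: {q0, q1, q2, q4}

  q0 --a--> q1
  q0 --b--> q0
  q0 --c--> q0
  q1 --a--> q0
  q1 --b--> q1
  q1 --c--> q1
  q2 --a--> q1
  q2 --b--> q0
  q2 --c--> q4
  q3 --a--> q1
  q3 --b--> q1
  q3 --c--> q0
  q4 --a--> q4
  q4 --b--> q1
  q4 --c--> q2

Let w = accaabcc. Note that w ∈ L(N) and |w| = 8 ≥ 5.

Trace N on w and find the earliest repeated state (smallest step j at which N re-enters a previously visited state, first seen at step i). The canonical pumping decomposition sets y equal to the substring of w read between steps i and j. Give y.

c

State sequence: q0 -a-> q1 -c-> q1 -c-> q1 -a-> q0 -a-> q1 -b-> q1 -c-> q1 -c-> q1
First repeat at step 2: q1 was already visited.

So i = 1, j = 2, giving x = w[0:1] = a, y = w[1:2] = c, z = w[2:8] = caabcc.
Check: |xy| = 2 ≤ 5 and |y| = 1 ≥ 1. Reading y takes N from q1 back to q1, so every xyⁱz is accepted.
Since N has 5 states, any run of length ≥ 5 visits 5+1 states, so by pigeonhole some state repeats within the first 5 steps — that repeat gives the pumpable loop.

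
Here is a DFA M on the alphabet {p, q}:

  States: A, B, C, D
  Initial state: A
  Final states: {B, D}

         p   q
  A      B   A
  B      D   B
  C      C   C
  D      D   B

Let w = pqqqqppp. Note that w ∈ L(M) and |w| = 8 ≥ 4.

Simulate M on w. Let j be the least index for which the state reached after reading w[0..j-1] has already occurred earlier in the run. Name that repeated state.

B

Run of M on w = p q q q q p p p:
  step 0: A  (start)
  step 1: B  (read p: A→B)
  step 2: B  (read q: B→B)   ← first repeat (B seen earlier)
  step 3: B  (read q: B→B)
  step 4: B  (read q: B→B)
  step 5: B  (read q: B→B)
  step 6: D  (read p: B→D)
  step 7: D  (read p: D→D)
  step 8: D  (read p: D→D)

The earliest repeat is at step j = 2: M is in B, which it already visited at step i = 1.
The DFA has 4 states, so the proof of the pumping lemma guarantees a repeated state among the first 4+1 visited; the segment between the two visits is the pumpable y.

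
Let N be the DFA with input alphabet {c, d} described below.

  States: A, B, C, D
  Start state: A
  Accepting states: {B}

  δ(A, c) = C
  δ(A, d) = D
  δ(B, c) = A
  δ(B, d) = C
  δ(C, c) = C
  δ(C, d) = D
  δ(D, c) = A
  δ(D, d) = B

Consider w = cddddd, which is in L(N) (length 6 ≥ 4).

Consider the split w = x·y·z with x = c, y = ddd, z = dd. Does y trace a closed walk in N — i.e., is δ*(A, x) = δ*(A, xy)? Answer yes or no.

yes

State sequence: A -c-> C -d-> D -d-> B -d-> C

After x (step 1): C. After xy (step 4): C.
They match, so y = ddd drives N around a cycle from C back to itself; pumping y any number of times keeps N in C before reading z, and xyⁱz ∈ L(N) for every i ≥ 0.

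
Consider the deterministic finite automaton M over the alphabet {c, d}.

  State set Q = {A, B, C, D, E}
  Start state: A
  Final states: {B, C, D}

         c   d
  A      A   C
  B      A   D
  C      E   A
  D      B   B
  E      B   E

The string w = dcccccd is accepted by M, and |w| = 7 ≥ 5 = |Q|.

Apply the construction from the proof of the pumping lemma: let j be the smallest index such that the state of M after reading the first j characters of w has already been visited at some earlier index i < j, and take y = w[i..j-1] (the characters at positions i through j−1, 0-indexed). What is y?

Run of M on w = d c c c c c d:
  step 0: A  (start)
  step 1: C  (read d: A→C)
  step 2: E  (read c: C→E)
  step 3: B  (read c: E→B)
  step 4: A  (read c: B→A)   ← first repeat (A seen earlier)
  step 5: A  (read c: A→A)
  step 6: A  (read c: A→A)
  step 7: C  (read d: A→C)

So i = 0, j = 4, giving x = w[0:0] = ε, y = w[0:4] = dccc, z = w[4:7] = ccd.
Check: |xy| = 4 ≤ 5 and |y| = 4 ≥ 1. Reading y takes M from A back to A, so every xyⁱz is accepted.

dccc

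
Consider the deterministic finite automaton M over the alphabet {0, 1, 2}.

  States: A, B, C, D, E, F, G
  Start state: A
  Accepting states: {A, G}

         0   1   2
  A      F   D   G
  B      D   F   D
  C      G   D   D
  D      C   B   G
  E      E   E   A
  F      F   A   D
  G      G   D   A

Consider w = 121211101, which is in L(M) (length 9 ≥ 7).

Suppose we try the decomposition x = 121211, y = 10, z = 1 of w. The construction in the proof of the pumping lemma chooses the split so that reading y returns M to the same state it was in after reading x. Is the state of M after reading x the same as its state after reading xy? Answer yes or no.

Run of M on the first 8 characters of w = 1 2 1 2 1 1 1 0:
  step 0: A  (start)
  step 1: D  (read 1: A→D)
  step 2: G  (read 2: D→G)
  step 3: D  (read 1: G→D)
  step 4: G  (read 2: D→G)
  step 5: D  (read 1: G→D)
  step 6: B  (read 1: D→B)
  step 7: F  (read 1: B→F)
  step 8: F  (read 0: F→F)

After x (step 6): B. After xy (step 8): F.
They differ (B ≠ F), so y is not a cycle from the state after x; this split is not the one the pumping-lemma construction produces, and pumping y need not keep the string in L(M).

no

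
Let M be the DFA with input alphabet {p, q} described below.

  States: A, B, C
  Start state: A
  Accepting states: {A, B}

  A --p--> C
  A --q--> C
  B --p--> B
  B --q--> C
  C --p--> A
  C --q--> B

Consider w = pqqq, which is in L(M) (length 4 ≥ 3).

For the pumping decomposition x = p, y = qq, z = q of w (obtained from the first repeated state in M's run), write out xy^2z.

pqqqqq

xy^2z = p·qq·qq·q = pqqqqq.
Reading y = qq takes M from C back to C, so after x·y·y the machine is still in C, and z then leads to the accepting state B. Hence pqqqqq ∈ L(M).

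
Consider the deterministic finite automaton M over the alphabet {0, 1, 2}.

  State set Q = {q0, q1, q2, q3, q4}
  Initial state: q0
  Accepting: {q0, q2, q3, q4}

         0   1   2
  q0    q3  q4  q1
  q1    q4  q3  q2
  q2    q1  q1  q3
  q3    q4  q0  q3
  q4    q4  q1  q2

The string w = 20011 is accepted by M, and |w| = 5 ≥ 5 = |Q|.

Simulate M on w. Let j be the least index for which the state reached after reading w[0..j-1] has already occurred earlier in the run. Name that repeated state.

q4

State sequence: q0 -2-> q1 -0-> q4 -0-> q4 -1-> q1 -1-> q3
First repeat at step 3: q4 was already visited.

The earliest repeat is at step j = 3: M is in q4, which it already visited at step i = 2.
With |Q| = 5, pigeonhole forces a state repeat no later than step 5; the substring read between the first and second visits to that state can be pumped.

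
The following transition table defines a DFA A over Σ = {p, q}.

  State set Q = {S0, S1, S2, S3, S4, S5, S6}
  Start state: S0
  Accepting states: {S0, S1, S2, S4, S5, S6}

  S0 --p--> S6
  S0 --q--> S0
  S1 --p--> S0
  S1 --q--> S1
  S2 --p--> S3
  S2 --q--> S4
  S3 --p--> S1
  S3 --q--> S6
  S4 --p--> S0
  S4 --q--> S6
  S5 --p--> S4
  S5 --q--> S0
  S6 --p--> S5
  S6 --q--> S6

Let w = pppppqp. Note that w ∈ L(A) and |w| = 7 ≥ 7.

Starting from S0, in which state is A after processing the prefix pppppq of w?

State sequence: S0 -p-> S6 -p-> S5 -p-> S4 -p-> S0 -p-> S6 -q-> S6

After reading 6 characters, A is in state S6.

S6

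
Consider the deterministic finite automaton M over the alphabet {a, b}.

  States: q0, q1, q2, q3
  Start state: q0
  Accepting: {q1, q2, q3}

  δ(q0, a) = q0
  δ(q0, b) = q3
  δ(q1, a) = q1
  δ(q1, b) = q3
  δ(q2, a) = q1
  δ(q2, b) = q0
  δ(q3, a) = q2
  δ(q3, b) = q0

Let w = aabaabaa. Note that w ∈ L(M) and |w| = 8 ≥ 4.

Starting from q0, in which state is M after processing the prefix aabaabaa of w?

Run of M on the first 8 characters of w = a a b a a b a a:
  step 0: q0  (start)
  step 1: q0  (read a: q0→q0)
  step 2: q0  (read a: q0→q0)
  step 3: q3  (read b: q0→q3)
  step 4: q2  (read a: q3→q2)
  step 5: q1  (read a: q2→q1)
  step 6: q3  (read b: q1→q3)
  step 7: q2  (read a: q3→q2)
  step 8: q1  (read a: q2→q1)

After reading 8 characters, M is in state q1.

q1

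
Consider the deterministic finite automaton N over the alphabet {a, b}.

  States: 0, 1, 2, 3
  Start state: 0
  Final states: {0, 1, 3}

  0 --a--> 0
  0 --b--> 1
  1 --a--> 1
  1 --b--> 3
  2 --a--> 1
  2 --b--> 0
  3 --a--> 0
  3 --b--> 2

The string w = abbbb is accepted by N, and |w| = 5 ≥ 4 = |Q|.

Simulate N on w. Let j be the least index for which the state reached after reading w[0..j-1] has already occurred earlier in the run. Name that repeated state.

Run of N on w = a b b b b:
  step 0: 0  (start)
  step 1: 0  (read a: 0→0)   ← first repeat (0 seen earlier)
  step 2: 1  (read b: 0→1)
  step 3: 3  (read b: 1→3)
  step 4: 2  (read b: 3→2)
  step 5: 0  (read b: 2→0)

The earliest repeat is at step j = 1: N is in 0, which it already visited at step i = 0.

0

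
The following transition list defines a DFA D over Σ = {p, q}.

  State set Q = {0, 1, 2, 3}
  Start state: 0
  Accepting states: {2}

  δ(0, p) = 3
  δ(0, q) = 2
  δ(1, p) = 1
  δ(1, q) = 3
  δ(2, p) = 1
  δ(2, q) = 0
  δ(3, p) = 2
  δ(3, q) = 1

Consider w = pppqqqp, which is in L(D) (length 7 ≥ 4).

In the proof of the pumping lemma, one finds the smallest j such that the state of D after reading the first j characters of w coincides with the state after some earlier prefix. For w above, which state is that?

State sequence: 0 -p-> 3 -p-> 2 -p-> 1 -q-> 3 -q-> 1 -q-> 3 -p-> 2
First repeat at step 4: 3 was already visited.

The earliest repeat is at step j = 4: D is in 3, which it already visited at step i = 1.
With |Q| = 4, pigeonhole forces a state repeat no later than step 4; the substring read between the first and second visits to that state can be pumped.

3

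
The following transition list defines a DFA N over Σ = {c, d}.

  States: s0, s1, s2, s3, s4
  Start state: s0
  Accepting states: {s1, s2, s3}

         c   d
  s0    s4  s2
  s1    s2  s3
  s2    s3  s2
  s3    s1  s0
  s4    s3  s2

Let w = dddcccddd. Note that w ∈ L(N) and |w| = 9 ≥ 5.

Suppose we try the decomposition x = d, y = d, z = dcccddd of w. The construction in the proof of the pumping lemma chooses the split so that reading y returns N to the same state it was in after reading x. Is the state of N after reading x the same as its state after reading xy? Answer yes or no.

yes

Run of N on the first 2 characters of w = d d:
  step 0: s0  (start)
  step 1: s2  (read d: s0→s2)
  step 2: s2  (read d: s2→s2)

After x (step 1): s2. After xy (step 2): s2.
They match, so y = d drives N around a cycle from s2 back to itself; pumping y any number of times keeps N in s2 before reading z, and xyⁱz ∈ L(N) for every i ≥ 0.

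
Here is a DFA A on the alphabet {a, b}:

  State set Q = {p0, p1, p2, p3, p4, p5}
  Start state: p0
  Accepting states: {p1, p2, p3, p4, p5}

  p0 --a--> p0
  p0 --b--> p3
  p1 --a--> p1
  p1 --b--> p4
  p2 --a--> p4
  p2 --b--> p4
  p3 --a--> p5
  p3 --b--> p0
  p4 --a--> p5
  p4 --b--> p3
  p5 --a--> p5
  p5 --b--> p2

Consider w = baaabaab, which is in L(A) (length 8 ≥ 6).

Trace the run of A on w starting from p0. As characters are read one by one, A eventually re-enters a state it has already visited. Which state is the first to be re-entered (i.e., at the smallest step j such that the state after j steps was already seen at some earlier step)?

Run of A on w = b a a a b a a b:
  step 0: p0  (start)
  step 1: p3  (read b: p0→p3)
  step 2: p5  (read a: p3→p5)
  step 3: p5  (read a: p5→p5)   ← first repeat (p5 seen earlier)
  step 4: p5  (read a: p5→p5)
  step 5: p2  (read b: p5→p2)
  step 6: p4  (read a: p2→p4)
  step 7: p5  (read a: p4→p5)
  step 8: p2  (read b: p5→p2)

The earliest repeat is at step j = 3: A is in p5, which it already visited at step i = 2.
Since A has 6 states, any run of length ≥ 6 visits 6+1 states, so by pigeonhole some state repeats within the first 6 steps — that repeat gives the pumpable loop.

p5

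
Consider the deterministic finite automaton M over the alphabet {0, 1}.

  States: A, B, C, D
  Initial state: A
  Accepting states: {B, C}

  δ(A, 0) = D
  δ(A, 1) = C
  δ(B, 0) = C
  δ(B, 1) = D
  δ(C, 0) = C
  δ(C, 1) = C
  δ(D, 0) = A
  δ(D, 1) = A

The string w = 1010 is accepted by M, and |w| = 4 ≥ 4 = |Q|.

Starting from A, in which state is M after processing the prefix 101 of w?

C

Run of M on the first 3 characters of w = 1 0 1:
  step 0: A  (start)
  step 1: C  (read 1: A→C)
  step 2: C  (read 0: C→C)
  step 3: C  (read 1: C→C)

After reading 3 characters, M is in state C.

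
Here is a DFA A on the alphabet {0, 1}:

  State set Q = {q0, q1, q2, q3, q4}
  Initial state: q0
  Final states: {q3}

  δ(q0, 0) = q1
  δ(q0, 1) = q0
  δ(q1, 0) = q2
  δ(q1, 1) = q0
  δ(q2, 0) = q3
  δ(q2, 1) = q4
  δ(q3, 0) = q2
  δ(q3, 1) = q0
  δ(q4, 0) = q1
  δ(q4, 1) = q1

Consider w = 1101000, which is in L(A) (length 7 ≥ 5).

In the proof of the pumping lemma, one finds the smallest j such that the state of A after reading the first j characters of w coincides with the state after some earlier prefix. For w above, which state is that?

q0

State sequence: q0 -1-> q0 -1-> q0 -0-> q1 -1-> q0 -0-> q1 -0-> q2 -0-> q3
First repeat at step 1: q0 was already visited.

The earliest repeat is at step j = 1: A is in q0, which it already visited at step i = 0.
With |Q| = 5, pigeonhole forces a state repeat no later than step 5; the substring read between the first and second visits to that state can be pumped.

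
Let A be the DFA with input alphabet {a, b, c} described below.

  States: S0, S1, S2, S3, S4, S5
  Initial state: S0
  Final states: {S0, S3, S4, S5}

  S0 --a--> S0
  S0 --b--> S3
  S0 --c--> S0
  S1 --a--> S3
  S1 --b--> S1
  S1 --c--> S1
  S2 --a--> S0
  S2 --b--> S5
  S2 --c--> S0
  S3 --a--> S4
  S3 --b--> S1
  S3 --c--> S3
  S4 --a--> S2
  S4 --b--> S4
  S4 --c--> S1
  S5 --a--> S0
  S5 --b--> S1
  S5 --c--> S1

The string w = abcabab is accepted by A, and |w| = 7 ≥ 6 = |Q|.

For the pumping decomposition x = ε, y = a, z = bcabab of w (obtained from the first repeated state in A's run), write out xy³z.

aaabcabab

xy^3z = ε·a·a·a·bcabab = aaabcabab.
Reading y = a takes A from S0 back to S0, so after x·y·y·y the machine is still in S0, and z then leads to the accepting state S5. Hence aaabcabab ∈ L(A).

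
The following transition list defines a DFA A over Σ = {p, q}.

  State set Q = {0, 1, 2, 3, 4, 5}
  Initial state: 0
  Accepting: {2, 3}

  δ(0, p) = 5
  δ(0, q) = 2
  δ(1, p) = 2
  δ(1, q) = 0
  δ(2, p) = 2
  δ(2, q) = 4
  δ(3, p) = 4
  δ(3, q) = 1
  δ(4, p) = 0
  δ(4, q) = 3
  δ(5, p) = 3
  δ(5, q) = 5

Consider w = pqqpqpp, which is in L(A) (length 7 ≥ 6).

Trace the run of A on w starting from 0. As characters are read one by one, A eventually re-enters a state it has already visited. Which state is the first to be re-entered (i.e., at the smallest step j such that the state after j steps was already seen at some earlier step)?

5

Run of A on w = p q q p q p p:
  step 0: 0  (start)
  step 1: 5  (read p: 0→5)
  step 2: 5  (read q: 5→5)   ← first repeat (5 seen earlier)
  step 3: 5  (read q: 5→5)
  step 4: 3  (read p: 5→3)
  step 5: 1  (read q: 3→1)
  step 6: 2  (read p: 1→2)
  step 7: 2  (read p: 2→2)

The earliest repeat is at step j = 2: A is in 5, which it already visited at step i = 1.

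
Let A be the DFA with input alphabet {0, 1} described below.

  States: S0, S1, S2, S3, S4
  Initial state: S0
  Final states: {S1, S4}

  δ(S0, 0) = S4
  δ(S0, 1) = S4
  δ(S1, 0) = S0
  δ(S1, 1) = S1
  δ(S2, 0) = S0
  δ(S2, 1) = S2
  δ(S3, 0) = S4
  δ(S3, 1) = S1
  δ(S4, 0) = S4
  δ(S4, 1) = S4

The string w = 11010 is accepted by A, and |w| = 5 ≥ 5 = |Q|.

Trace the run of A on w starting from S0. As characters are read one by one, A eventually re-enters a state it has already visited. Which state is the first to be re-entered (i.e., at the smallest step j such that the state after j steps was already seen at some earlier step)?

Run of A on w = 1 1 0 1 0:
  step 0: S0  (start)
  step 1: S4  (read 1: S0→S4)
  step 2: S4  (read 1: S4→S4)   ← first repeat (S4 seen earlier)
  step 3: S4  (read 0: S4→S4)
  step 4: S4  (read 1: S4→S4)
  step 5: S4  (read 0: S4→S4)

The earliest repeat is at step j = 2: A is in S4, which it already visited at step i = 1.
Pumping length from the standard proof: p = 5 (the number of states). The repeated state found above gives |xy| = j ≤ 5 and |y| = j − i ≥ 1.

S4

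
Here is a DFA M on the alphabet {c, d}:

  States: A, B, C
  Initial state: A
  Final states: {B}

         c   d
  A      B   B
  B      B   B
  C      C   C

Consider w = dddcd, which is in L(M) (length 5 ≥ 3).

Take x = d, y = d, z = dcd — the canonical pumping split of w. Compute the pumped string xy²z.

xy^2z = d·d·d·dcd = ddddcd.
Reading y = d takes M from B back to B, so after x·y·y the machine is still in B, and z then leads to the accepting state B. Hence ddddcd ∈ L(M).

ddddcd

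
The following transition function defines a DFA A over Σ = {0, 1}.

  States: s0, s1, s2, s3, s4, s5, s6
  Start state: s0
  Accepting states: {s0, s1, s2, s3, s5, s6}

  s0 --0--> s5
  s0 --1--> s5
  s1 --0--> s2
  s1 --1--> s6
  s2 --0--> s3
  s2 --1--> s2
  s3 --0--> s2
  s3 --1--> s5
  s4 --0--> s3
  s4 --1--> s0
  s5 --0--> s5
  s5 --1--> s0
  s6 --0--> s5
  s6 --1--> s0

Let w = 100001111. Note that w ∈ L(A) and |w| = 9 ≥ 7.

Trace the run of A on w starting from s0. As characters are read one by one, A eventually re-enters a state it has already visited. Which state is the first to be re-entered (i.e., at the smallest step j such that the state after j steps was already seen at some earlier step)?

s5

Run of A on w = 1 0 0 0 0 1 1 1 1:
  step 0: s0  (start)
  step 1: s5  (read 1: s0→s5)
  step 2: s5  (read 0: s5→s5)   ← first repeat (s5 seen earlier)
  step 3: s5  (read 0: s5→s5)
  step 4: s5  (read 0: s5→s5)
  step 5: s5  (read 0: s5→s5)
  step 6: s0  (read 1: s5→s0)
  step 7: s5  (read 1: s0→s5)
  step 8: s0  (read 1: s5→s0)
  step 9: s5  (read 1: s0→s5)

The earliest repeat is at step j = 2: A is in s5, which it already visited at step i = 1.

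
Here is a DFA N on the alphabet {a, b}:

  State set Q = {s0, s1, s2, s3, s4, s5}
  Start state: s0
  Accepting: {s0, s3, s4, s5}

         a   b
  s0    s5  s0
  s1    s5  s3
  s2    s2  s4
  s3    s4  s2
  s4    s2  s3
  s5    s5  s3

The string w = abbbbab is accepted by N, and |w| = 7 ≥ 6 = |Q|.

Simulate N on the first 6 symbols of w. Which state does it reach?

s4

State sequence: s0 -a-> s5 -b-> s3 -b-> s2 -b-> s4 -b-> s3 -a-> s4

After reading 6 characters, N is in state s4.
(This kind of state-tracing is the core of the pumping-lemma construction: with 6 states, pigeonhole forces a repeat within the first 6 steps.)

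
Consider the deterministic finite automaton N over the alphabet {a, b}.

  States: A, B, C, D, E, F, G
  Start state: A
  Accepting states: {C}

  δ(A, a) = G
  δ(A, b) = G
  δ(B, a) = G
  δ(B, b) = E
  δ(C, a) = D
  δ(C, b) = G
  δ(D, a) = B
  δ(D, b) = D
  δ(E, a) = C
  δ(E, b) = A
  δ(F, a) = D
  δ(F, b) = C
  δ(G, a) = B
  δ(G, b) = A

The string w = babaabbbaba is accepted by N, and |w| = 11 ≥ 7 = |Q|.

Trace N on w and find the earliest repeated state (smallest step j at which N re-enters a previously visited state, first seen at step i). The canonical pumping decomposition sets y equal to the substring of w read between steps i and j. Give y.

State sequence: A -b-> G -a-> B -b-> E -a-> C -a-> D -b-> D -b-> D -b-> D -a-> B -b-> E -a-> C
First repeat at step 6: D was already visited.

So i = 5, j = 6, giving x = w[0:5] = babaa, y = w[5:6] = b, z = w[6:11] = bbaba.
Check: |xy| = 6 ≤ 7 and |y| = 1 ≥ 1. Reading y takes N from D back to D, so every xyⁱz is accepted.

b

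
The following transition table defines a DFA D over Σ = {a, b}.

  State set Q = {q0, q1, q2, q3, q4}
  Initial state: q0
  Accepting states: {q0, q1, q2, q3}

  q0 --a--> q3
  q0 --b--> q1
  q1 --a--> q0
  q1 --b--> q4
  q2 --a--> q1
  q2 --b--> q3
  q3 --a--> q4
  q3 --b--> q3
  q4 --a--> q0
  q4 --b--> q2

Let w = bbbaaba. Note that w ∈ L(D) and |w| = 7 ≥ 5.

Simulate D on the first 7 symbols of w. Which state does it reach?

Run of D on the first 7 characters of w = b b b a a b a:
  step 0: q0  (start)
  step 1: q1  (read b: q0→q1)
  step 2: q4  (read b: q1→q4)
  step 3: q2  (read b: q4→q2)
  step 4: q1  (read a: q2→q1)
  step 5: q0  (read a: q1→q0)
  step 6: q1  (read b: q0→q1)
  step 7: q0  (read a: q1→q0)

After reading 7 characters, D is in state q0.
(This kind of state-tracing is the core of the pumping-lemma construction: with 5 states, pigeonhole forces a repeat within the first 5 steps.)

q0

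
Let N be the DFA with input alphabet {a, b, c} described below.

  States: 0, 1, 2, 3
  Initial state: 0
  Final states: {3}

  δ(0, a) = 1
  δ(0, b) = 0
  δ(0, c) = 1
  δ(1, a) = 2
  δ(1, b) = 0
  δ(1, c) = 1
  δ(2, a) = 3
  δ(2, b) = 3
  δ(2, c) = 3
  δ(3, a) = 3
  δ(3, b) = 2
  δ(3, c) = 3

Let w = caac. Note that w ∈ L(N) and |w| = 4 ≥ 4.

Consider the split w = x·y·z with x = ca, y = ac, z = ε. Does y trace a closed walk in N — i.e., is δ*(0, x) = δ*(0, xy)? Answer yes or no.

State sequence: 0 -c-> 1 -a-> 2 -a-> 3 -c-> 3

After x (step 2): 2. After xy (step 4): 3.
They differ (2 ≠ 3), so y is not a cycle from the state after x; this split is not the one the pumping-lemma construction produces, and pumping y need not keep the string in L(N).

no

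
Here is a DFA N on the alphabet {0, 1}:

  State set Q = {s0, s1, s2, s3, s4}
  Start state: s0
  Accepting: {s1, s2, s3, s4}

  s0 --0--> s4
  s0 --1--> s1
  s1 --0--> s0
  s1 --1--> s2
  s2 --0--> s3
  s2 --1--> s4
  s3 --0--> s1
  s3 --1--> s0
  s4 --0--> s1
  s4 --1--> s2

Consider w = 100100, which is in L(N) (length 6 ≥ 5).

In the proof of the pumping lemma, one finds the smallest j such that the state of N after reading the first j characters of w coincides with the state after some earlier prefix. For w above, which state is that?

State sequence: s0 -1-> s1 -0-> s0 -0-> s4 -1-> s2 -0-> s3 -0-> s1
First repeat at step 2: s0 was already visited.

The earliest repeat is at step j = 2: N is in s0, which it already visited at step i = 0.
Since N has 5 states, any run of length ≥ 5 visits 5+1 states, so by pigeonhole some state repeats within the first 5 steps — that repeat gives the pumpable loop.

s0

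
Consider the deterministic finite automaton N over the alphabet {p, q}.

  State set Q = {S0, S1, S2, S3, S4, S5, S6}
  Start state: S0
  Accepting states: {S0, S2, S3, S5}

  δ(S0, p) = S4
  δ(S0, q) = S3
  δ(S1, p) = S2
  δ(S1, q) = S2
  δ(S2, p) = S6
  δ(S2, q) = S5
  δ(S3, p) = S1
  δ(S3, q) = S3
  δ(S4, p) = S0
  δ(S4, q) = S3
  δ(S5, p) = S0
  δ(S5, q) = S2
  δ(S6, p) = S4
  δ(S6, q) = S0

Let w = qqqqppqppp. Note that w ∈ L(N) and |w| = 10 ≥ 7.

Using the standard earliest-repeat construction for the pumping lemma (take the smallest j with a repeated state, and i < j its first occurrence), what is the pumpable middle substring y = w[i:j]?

q

Run of N on w = q q q q p p q p p p:
  step 0: S0  (start)
  step 1: S3  (read q: S0→S3)
  step 2: S3  (read q: S3→S3)   ← first repeat (S3 seen earlier)
  step 3: S3  (read q: S3→S3)
  step 4: S3  (read q: S3→S3)
  step 5: S1  (read p: S3→S1)
  step 6: S2  (read p: S1→S2)
  step 7: S5  (read q: S2→S5)
  step 8: S0  (read p: S5→S0)
  step 9: S4  (read p: S0→S4)
  step 10: S0  (read p: S4→S0)

So i = 1, j = 2, giving x = w[0:1] = q, y = w[1:2] = q, z = w[2:10] = qqppqppp.
Check: |xy| = 2 ≤ 7 and |y| = 1 ≥ 1. Reading y takes N from S3 back to S3, so every xyⁱz is accepted.
Pumping length from the standard proof: p = 7 (the number of states). The repeated state found above gives |xy| = j ≤ 7 and |y| = j − i ≥ 1.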